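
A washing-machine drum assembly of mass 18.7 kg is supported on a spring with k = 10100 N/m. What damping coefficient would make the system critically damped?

c_c = 2√(k·m) = 2√(10100 × 18.7) = 2 × 434.6 = 869.2 N·s/m.

869 N·s/m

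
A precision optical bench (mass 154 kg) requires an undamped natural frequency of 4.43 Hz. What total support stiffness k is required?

ω_n = 2πf_n = 2π × 4.43 = 27.83 rad/s.
k = m·ω_n² = 154 × 27.83² = 154 × 774.8 = 119300 N/m.

119000 N/m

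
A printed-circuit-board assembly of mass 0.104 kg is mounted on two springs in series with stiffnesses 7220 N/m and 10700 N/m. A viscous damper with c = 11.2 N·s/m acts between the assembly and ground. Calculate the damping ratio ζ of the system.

Series springs: 1/k_eq = 1/7220 + 1/10700 = 0.0002320, so k_eq = 4311 N/m.
ω_n = √(k_eq/m) = √(4311/0.104) = 203.6 rad/s.
Critical damping c_c = 2√(k_eq·m) = 2√(4311 × 0.104) = 42.35 N·s/m, so ζ = c/c_c = 11.2/42.35 = 0.2645.

0.264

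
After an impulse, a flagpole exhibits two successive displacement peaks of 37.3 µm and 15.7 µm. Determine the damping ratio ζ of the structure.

Logarithmic decrement δ = (1/n)·ln(x₀/x_n) = (1/1)·ln(37.3/15.7) = (1/1)·ln(2.376) = 0.8653.
ζ = δ/√(4π² + δ²) = 0.8653/√(39.48 + 0.749) = 0.8653/6.342 = 0.1364.

0.136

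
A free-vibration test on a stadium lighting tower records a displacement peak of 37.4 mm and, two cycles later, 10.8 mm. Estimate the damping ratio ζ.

0.0984

Logarithmic decrement δ = (1/n)·ln(x₀/x_n) = (1/2)·ln(37.4/10.8) = (1/2)·ln(3.463) = 0.6211.
ζ = δ/√(4π² + δ²) = 0.6211/√(39.48 + 0.386) = 0.6211/6.314 = 0.09837.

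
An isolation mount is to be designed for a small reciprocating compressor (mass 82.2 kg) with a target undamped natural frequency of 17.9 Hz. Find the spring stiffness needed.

ω_n = 2πf_n = 2π × 17.9 = 112.5 rad/s.
k = m·ω_n² = 82.2 × 112.5² = 82.2 × 12650 = 1040000 N/m.

1040000 N/m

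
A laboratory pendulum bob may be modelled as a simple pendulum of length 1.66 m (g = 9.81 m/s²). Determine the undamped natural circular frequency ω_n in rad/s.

2.43 rad/s

For a simple pendulum ω_n = √(g/L) = √(9.81/1.66) = √5.910 = 2.431 rad/s.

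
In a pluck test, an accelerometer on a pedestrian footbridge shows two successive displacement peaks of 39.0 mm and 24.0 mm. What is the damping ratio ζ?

Logarithmic decrement δ = (1/n)·ln(x₀/x_n) = (1/1)·ln(39.0/24.0) = (1/1)·ln(1.625) = 0.4855.
ζ = δ/√(4π² + δ²) = 0.4855/√(39.48 + 0.236) = 0.4855/6.302 = 0.07704.

0.0770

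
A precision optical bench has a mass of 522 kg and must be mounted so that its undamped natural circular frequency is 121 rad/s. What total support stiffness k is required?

k = m·ω_n² = 522 × 121.0² = 522 × 14640 = 7643000 N/m.

7640000 N/m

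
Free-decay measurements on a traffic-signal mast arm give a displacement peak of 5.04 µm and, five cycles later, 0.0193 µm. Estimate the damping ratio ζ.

0.174

Logarithmic decrement δ = (1/n)·ln(x₀/x_n) = (1/5)·ln(5.04/0.0193) = (1/5)·ln(261.1) = 1.113.
ζ = δ/√(4π² + δ²) = 1.113/√(39.48 + 1.24) = 1.113/6.381 = 0.1744.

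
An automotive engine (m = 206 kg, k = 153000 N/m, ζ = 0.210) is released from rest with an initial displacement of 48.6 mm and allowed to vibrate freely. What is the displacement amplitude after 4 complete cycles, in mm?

Logarithmic decrement δ = 2πζ/√(1 − ζ²) = 2π × 0.2100/√(1 − 0.0441) = 1.350.
After n cycles, x_n/x₀ = e^(−nδ), so x_4 = 48.6 × e^(−4 × 1.350) = 48.6 × 0.004524 = 0.2199 mm.

0.220 mm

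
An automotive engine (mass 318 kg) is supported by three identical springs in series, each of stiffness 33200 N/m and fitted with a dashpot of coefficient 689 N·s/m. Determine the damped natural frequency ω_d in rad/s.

Series springs: 1/k_eq = 3/33200, so k_eq = 33200/3 = 11070 N/m.
ω_n = √(k_eq/m) = √(11070/318) = 5.899 rad/s.
Critical damping c_c = 2√(k_eq·m) = 2√(11070 × 318) = 3752 N·s/m, so ζ = c/c_c = 689/3752 = 0.1836.
ω_d = ω_n√(1 − ζ²) = 5.899 × √(1 − 0.0337) = 5.799 rad/s.

5.80 rad/s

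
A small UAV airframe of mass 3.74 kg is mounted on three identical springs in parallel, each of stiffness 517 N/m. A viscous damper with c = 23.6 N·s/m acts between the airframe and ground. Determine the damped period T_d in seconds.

0.312 s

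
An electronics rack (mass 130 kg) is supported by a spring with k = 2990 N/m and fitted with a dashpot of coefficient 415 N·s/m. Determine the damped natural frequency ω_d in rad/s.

4.52 rad/s

ω_n = √(k/m) = √(2990/130) = 4.796 rad/s.
Critical damping c_c = 2√(k·m) = 2√(2990 × 130) = 1247 N·s/m, so ζ = c/c_c = 415/1247 = 0.3328.
ω_d = ω_n√(1 − ζ²) = 4.796 × √(1 − 0.111) = 4.522 rad/s.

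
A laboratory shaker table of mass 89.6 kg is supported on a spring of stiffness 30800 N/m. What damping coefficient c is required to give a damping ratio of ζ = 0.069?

c_c = 2√(k·m) = 2√(30800 × 89.6) = 3322 N·s/m.
c = ζ·c_c = 0.069 × 3322 = 229.2 N·s/m.

229 N·s/m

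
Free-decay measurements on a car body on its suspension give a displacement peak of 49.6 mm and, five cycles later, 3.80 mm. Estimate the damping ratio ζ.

0.0815

Logarithmic decrement δ = (1/n)·ln(x₀/x_n) = (1/5)·ln(49.6/3.80) = (1/5)·ln(13.05) = 0.5138.
ζ = δ/√(4π² + δ²) = 0.5138/√(39.48 + 0.264) = 0.5138/6.304 = 0.08150.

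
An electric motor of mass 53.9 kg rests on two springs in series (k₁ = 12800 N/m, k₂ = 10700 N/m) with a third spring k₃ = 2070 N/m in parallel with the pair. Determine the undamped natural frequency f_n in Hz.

1.93 Hz

Series pair: k_s = k₁k₂/(k₁+k₂) = (12800)(10700)/(12800 + 10700) = 5828 N/m. In parallel with k₃: k_eq = 5828 + 2070 = 7898 N/m.
ω_n = √(k_eq/m) = √(7898/53.9) = √146.5 = 12.11 rad/s.
f_n = ω_n/(2π) = 12.11/6.283 = 1.927 Hz.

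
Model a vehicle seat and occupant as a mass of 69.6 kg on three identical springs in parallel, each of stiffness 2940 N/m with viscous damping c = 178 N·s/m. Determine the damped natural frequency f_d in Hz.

1.78 Hz

Parallel springs add: k_eq = 3 × 2940 = 8820 N/m.
ω_n = √(k_eq/m) = √(8820/69.6) = 11.26 rad/s.
Critical damping c_c = 2√(k_eq·m) = 2√(8820 × 69.6) = 1567 N·s/m, so ζ = c/c_c = 178/1567 = 0.1136.
ω_d = ω_n√(1 − ζ²) = 11.26 × √(1 − 0.0129) = 11.18 rad/s.
f_d = ω_d/(2π) = 1.780 Hz.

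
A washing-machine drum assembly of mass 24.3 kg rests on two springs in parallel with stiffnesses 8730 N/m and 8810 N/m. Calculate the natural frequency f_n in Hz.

4.28 Hz

Parallel springs add: k_eq = 8730 + 8810 = 17540 N/m.
ω_n = √(k_eq/m) = √(17540/24.3) = √721.8 = 26.87 rad/s.
f_n = ω_n/(2π) = 26.87/6.283 = 4.276 Hz.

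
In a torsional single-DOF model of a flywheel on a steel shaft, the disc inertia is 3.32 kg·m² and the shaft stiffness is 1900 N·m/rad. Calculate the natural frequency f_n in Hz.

3.81 Hz

ω_n = √(k_t/J) = √(1900/3.32) = √572.3 = 23.92 rad/s.
f_n = ω_n/(2π) = 23.92/6.283 = 3.807 Hz.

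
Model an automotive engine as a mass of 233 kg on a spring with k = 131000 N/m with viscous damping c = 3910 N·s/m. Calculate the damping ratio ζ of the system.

0.354

ω_n = √(k/m) = √(131000/233) = 23.71 rad/s.
Critical damping c_c = 2√(k·m) = 2√(131000 × 233) = 11050 N·s/m, so ζ = c/c_c = 3910/11050 = 0.3539.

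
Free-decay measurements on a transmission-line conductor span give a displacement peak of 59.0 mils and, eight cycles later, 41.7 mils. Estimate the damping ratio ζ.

Logarithmic decrement δ = (1/n)·ln(x₀/x_n) = (1/8)·ln(59.0/41.7) = (1/8)·ln(1.415) = 0.04338.
ζ = δ/√(4π² + δ²) = 0.04338/√(39.48 + 0.00188) = 0.04338/6.283 = 0.006904.

0.00690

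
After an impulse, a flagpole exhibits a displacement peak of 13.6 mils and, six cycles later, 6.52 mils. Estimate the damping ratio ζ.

Logarithmic decrement δ = (1/n)·ln(x₀/x_n) = (1/6)·ln(13.6/6.52) = (1/6)·ln(2.086) = 0.1225.
ζ = δ/√(4π² + δ²) = 0.1225/√(39.48 + 0.0150) = 0.1225/6.284 = 0.01950.

0.0195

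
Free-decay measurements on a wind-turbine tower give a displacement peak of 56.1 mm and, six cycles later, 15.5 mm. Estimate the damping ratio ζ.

0.0341

Logarithmic decrement δ = (1/n)·ln(x₀/x_n) = (1/6)·ln(56.1/15.5) = (1/6)·ln(3.619) = 0.2144.
ζ = δ/√(4π² + δ²) = 0.2144/√(39.48 + 0.0460) = 0.2144/6.287 = 0.03410.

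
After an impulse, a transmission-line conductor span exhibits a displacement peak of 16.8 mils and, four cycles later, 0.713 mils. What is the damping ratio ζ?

Logarithmic decrement δ = (1/n)·ln(x₀/x_n) = (1/4)·ln(16.8/0.713) = (1/4)·ln(23.56) = 0.7899.
ζ = δ/√(4π² + δ²) = 0.7899/√(39.48 + 0.624) = 0.7899/6.333 = 0.1247.

0.125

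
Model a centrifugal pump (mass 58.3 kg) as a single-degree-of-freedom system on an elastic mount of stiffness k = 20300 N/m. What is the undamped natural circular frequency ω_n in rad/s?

18.7 rad/s

ω_n = √(k/m) = √(20300/58.3) = √348.2 = 18.66 rad/s.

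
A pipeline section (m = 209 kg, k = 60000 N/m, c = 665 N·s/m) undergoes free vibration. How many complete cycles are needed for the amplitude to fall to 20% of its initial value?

ζ = c/(2√(km)) = 665/(2√(60000 × 209)) = 665/7082 = 0.09390.
Logarithmic decrement δ = 2πζ/√(1 − ζ²) = 2π × 0.09390/√(1 − 0.00882) = 0.5926.
x_n/x₀ = e^(−nδ) ≤ 0.2; take ln: n ≥ ln(1/0.2)/δ = 1.609/0.5926 = 2.716.
So 3 complete cycles are required.

3 cycles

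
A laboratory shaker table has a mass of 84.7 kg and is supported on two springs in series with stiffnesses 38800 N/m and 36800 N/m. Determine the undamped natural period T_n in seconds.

0.421 s

Series springs: 1/k_eq = 1/38800 + 1/36800 = 5.295×10^-5, so k_eq = 18890 N/m.
ω_n = √(k_eq/m) = √(18890/84.7) = √223.0 = 14.93 rad/s.
T_n = 2π/ω_n = 6.283/14.93 = 0.4208 s.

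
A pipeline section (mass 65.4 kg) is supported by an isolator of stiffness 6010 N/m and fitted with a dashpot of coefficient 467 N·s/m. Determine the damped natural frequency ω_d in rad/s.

ω_n = √(k/m) = √(6010/65.4) = 9.586 rad/s.
Critical damping c_c = 2√(k·m) = 2√(6010 × 65.4) = 1254 N·s/m, so ζ = c/c_c = 467/1254 = 0.3724.
ω_d = ω_n√(1 − ζ²) = 9.586 × √(1 − 0.139) = 8.897 rad/s.

8.90 rad/s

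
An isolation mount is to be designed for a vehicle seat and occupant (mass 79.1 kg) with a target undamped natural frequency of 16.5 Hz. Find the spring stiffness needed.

ω_n = 2πf_n = 2π × 16.5 = 103.7 rad/s.
k = m·ω_n² = 79.1 × 103.7² = 79.1 × 10750 = 850200 N/m.

850000 N/m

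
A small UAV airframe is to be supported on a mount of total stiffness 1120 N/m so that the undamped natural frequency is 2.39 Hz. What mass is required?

ω_n = 2πf_n = 2π × 2.39 = 15.02 rad/s.
m = k/ω_n² = 1120/15.02² = 1120/225.5 = 4.967 kg.

4.97 kg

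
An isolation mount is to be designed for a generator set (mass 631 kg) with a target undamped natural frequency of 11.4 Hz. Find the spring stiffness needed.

ω_n = 2πf_n = 2π × 11.4 = 71.63 rad/s.
k = m·ω_n² = 631 × 71.63² = 631 × 5131 = 3237000 N/m.

3240000 N/m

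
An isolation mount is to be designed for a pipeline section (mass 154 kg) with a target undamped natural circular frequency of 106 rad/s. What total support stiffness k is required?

k = m·ω_n² = 154 × 106.0² = 154 × 11240 = 1730000 N/m.

1730000 N/m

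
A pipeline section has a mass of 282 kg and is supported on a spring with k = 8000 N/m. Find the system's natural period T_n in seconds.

1.18 s

ω_n = √(k/m) = √(8000/282) = √28.37 = 5.326 rad/s.
T_n = 2π/ω_n = 6.283/5.326 = 1.180 s.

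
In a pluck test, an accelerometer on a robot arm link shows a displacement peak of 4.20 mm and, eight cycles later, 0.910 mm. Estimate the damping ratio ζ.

Logarithmic decrement δ = (1/n)·ln(x₀/x_n) = (1/8)·ln(4.20/0.910) = (1/8)·ln(4.615) = 0.1912.
ζ = δ/√(4π² + δ²) = 0.1912/√(39.48 + 0.0365) = 0.1912/6.286 = 0.03041.

0.0304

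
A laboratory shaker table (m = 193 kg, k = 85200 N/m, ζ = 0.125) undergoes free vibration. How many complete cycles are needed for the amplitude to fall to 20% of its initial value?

3 cycles

Logarithmic decrement δ = 2πζ/√(1 − ζ²) = 2π × 0.1250/√(1 − 0.0156) = 0.7916.
x_n/x₀ = e^(−nδ) ≤ 0.2; take ln: n ≥ ln(1/0.2)/δ = 1.609/0.7916 = 2.033.
So 3 complete cycles are required.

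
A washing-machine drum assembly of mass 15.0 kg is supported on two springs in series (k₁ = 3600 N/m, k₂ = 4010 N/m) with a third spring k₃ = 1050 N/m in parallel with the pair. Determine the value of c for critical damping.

Series pair: k_s = k₁k₂/(k₁+k₂) = (3600)(4010)/(3600 + 4010) = 1897 N/m. In parallel with k₃: k_eq = 1897 + 1050 = 2947 N/m.
c_c = 2√(k_eq·m) = 2√(2947 × 15.0) = 2 × 210.2 = 420.5 N·s/m.

420 N·s/m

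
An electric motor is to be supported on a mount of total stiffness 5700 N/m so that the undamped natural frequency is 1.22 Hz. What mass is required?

97.0 kg

ω_n = 2πf_n = 2π × 1.22 = 7.665 rad/s.
m = k/ω_n² = 5700/7.665² = 5700/58.76 = 97.01 kg.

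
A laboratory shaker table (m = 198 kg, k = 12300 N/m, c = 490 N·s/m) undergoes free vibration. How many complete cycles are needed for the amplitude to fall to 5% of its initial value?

3 cycles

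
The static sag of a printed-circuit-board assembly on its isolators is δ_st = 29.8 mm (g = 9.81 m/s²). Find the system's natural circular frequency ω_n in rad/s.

18.1 rad/s

ω_n = √(g/δ_st) = √(9.81/0.0298) = √329.2 = 18.14 rad/s.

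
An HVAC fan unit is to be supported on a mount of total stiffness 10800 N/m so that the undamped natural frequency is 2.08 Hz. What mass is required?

ω_n = 2πf_n = 2π × 2.08 = 13.07 rad/s.
m = k/ω_n² = 10800/13.07² = 10800/170.8 = 63.23 kg.

63.2 kg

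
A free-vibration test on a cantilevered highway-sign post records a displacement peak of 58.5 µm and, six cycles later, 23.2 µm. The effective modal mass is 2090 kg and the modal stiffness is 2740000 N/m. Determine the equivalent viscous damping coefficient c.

Logarithmic decrement δ = (1/n)·ln(x₀/x_n) = (1/6)·ln(58.5/23.2) = (1/6)·ln(2.522) = 0.1541.
ζ = δ/√(4π² + δ²) = 0.1541/√(39.48 + 0.0238) = 0.1541/6.285 = 0.02453.
c = ζ · 2√(km) = 0.02453 × 2√(2740000 × 2090) = 0.02453 × 151300 = 3712 N·s/m.

3710 N·s/m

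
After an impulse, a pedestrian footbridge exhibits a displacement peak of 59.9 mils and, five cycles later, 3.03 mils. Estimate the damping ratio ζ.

Logarithmic decrement δ = (1/n)·ln(x₀/x_n) = (1/5)·ln(59.9/3.03) = (1/5)·ln(19.77) = 0.5968.
ζ = δ/√(4π² + δ²) = 0.5968/√(39.48 + 0.356) = 0.5968/6.311 = 0.09456.

0.0946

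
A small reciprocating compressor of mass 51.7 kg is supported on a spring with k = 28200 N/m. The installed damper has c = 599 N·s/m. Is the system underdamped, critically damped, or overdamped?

c_c = 2√(k·m) = 2415 N·s/m; ζ = c/c_c = 599/2415 = 0.248.
Since ζ < 1 the system is underdamped.

underdamped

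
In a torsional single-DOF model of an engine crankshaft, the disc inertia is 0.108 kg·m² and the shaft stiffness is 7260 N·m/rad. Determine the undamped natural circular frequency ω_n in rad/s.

ω_n = √(k_t/J) = √(7260/0.108) = √67220 = 259.3 rad/s.

259 rad/s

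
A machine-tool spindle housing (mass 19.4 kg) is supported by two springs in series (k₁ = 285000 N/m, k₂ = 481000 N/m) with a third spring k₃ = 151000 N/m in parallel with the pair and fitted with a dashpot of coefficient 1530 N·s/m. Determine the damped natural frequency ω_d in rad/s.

Series pair: k_s = k₁k₂/(k₁+k₂) = (285000)(481000)/(285000 + 481000) = 179000 N/m. In parallel with k₃: k_eq = 179000 + 151000 = 330000 N/m.
ω_n = √(k_eq/m) = √(330000/19.4) = 130.4 rad/s.
Critical damping c_c = 2√(k_eq·m) = 2√(330000 × 19.4) = 5060 N·s/m, so ζ = c/c_c = 1530/5060 = 0.3024.
ω_d = ω_n√(1 − ζ²) = 130.4 × √(1 − 0.0914) = 124.3 rad/s.

124 rad/s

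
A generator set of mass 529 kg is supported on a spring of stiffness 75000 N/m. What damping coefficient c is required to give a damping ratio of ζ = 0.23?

c_c = 2√(k·m) = 2√(75000 × 529) = 12600 N·s/m.
c = ζ·c_c = 0.23 × 12600 = 2897 N·s/m.

2900 N·s/m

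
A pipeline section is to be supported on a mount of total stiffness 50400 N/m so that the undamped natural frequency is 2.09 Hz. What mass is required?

292 kg

ω_n = 2πf_n = 2π × 2.09 = 13.13 rad/s.
m = k/ω_n² = 50400/13.13² = 50400/172.4 = 292.3 kg.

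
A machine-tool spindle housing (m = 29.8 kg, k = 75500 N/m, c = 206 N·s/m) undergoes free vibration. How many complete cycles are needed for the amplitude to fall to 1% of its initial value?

11 cycles

ζ = c/(2√(km)) = 206/(2√(75500 × 29.8)) = 206/3000 = 0.06867.
Logarithmic decrement δ = 2πζ/√(1 − ζ²) = 2π × 0.06867/√(1 − 0.00472) = 0.4325.
x_n/x₀ = e^(−nδ) ≤ 0.01; take ln: n ≥ ln(1/0.01)/δ = 4.605/0.4325 = 10.65.
So 11 complete cycles are required.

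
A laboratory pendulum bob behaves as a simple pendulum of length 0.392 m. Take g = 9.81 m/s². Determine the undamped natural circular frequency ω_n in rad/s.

5.00 rad/s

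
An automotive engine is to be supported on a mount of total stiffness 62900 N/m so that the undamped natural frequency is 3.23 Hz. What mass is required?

ω_n = 2πf_n = 2π × 3.23 = 20.29 rad/s.
m = k/ω_n² = 62900/20.29² = 62900/411.9 = 152.7 kg.

153 kg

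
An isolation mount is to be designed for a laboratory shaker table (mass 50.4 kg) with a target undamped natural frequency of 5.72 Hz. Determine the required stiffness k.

ω_n = 2πf_n = 2π × 5.72 = 35.94 rad/s.
k = m·ω_n² = 50.4 × 35.94² = 50.4 × 1292 = 65100 N/m.

65100 N/m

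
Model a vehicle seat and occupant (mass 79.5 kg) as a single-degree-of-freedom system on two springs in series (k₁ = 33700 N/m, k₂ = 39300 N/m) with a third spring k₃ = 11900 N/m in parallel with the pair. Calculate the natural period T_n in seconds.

Series pair: k_s = k₁k₂/(k₁+k₂) = (33700)(39300)/(33700 + 39300) = 18140 N/m. In parallel with k₃: k_eq = 18140 + 11900 = 30040 N/m.
ω_n = √(k_eq/m) = √(30040/79.5) = √377.9 = 19.44 rad/s.
T_n = 2π/ω_n = 6.283/19.44 = 0.3232 s.

0.323 s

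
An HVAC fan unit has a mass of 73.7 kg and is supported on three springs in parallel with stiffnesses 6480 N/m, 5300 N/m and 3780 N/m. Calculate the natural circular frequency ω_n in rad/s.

Parallel springs add: k_eq = 6480 + 5300 + 3780 = 15560 N/m.
ω_n = √(k_eq/m) = √(15560/73.7) = √211.1 = 14.53 rad/s.

14.5 rad/s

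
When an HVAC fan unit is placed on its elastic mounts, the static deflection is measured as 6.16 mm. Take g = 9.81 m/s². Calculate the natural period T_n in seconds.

0.157 s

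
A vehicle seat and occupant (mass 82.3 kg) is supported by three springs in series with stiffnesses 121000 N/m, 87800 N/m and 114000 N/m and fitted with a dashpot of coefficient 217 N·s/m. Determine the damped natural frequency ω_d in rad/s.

20.6 rad/s

Series springs: 1/k_eq = 1/121000 + 1/87800 + 1/114000 = 2.843×10^-5, so k_eq = 35180 N/m.
ω_n = √(k_eq/m) = √(35180/82.3) = 20.67 rad/s.
Critical damping c_c = 2√(k_eq·m) = 2√(35180 × 82.3) = 3403 N·s/m, so ζ = c/c_c = 217/3403 = 0.06377.
ω_d = ω_n√(1 − ζ²) = 20.67 × √(1 − 0.00407) = 20.63 rad/s.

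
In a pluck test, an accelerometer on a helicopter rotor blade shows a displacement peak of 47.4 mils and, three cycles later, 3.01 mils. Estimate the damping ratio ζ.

Logarithmic decrement δ = (1/n)·ln(x₀/x_n) = (1/3)·ln(47.4/3.01) = (1/3)·ln(15.75) = 0.9189.
ζ = δ/√(4π² + δ²) = 0.9189/√(39.48 + 0.844) = 0.9189/6.350 = 0.1447.

0.145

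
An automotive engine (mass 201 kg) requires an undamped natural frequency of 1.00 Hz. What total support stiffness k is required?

7940 N/m

ω_n = 2πf_n = 2π × 1.00 = 6.283 rad/s.
k = m·ω_n² = 201 × 6.283² = 201 × 39.48 = 7935 N/m.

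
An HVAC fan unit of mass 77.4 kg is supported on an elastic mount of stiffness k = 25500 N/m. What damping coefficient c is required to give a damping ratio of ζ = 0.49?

1380 N·s/m

c_c = 2√(k·m) = 2√(25500 × 77.4) = 2810 N·s/m.
c = ζ·c_c = 0.49 × 2810 = 1377 N·s/m.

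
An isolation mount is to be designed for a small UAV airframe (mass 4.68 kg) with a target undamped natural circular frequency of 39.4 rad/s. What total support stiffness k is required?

7270 N/m

k = m·ω_n² = 4.68 × 39.40² = 4.68 × 1552 = 7265 N/m.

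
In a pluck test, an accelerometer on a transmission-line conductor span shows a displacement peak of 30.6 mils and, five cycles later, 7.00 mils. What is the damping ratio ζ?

Logarithmic decrement δ = (1/n)·ln(x₀/x_n) = (1/5)·ln(30.6/7.00) = (1/5)·ln(4.371) = 0.2950.
ζ = δ/√(4π² + δ²) = 0.2950/√(39.48 + 0.0870) = 0.2950/6.290 = 0.04690.

0.0469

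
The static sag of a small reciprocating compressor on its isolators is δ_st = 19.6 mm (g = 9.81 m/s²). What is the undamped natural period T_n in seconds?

0.281 s

ω_n = √(g/δ_st) = √(9.81/0.0196) = √500.5 = 22.37 rad/s.
T_n = 2π/ω_n = 6.283/22.37 = 0.2808 s.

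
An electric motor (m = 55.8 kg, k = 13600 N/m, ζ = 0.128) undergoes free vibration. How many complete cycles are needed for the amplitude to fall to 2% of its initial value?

Logarithmic decrement δ = 2πζ/√(1 − ζ²) = 2π × 0.1280/√(1 − 0.0164) = 0.8109.
x_n/x₀ = e^(−nδ) ≤ 0.02; take ln: n ≥ ln(1/0.02)/δ = 3.912/0.8109 = 4.824.
So 5 complete cycles are required.

5 cycles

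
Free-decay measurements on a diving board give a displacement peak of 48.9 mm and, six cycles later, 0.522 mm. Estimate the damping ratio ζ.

0.120

Logarithmic decrement δ = (1/n)·ln(x₀/x_n) = (1/6)·ln(48.9/0.522) = (1/6)·ln(93.68) = 0.7566.
ζ = δ/√(4π² + δ²) = 0.7566/√(39.48 + 0.573) = 0.7566/6.329 = 0.1196.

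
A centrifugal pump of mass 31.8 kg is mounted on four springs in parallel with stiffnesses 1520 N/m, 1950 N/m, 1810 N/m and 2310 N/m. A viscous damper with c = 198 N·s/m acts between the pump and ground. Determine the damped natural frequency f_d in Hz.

Parallel springs add: k_eq = 1520 + 1950 + 1810 + 2310 = 7590 N/m.
ω_n = √(k_eq/m) = √(7590/31.8) = 15.45 rad/s.
Critical damping c_c = 2√(k_eq·m) = 2√(7590 × 31.8) = 982.6 N·s/m, so ζ = c/c_c = 198/982.6 = 0.2015.
ω_d = ω_n√(1 − ζ²) = 15.45 × √(1 − 0.0406) = 15.13 rad/s.
f_d = ω_d/(2π) = 2.408 Hz.

2.41 Hz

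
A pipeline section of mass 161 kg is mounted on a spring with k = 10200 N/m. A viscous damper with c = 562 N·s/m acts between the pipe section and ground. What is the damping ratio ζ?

0.219

ω_n = √(k/m) = √(10200/161) = 7.960 rad/s.
Critical damping c_c = 2√(k·m) = 2√(10200 × 161) = 2563 N·s/m, so ζ = c/c_c = 562/2563 = 0.2193.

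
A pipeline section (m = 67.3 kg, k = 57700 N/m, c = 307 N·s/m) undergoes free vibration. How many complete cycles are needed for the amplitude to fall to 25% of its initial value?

3 cycles

ζ = c/(2√(km)) = 307/(2√(57700 × 67.3)) = 307/3941 = 0.07790.
Logarithmic decrement δ = 2πζ/√(1 − ζ²) = 2π × 0.07790/√(1 − 0.00607) = 0.4909.
x_n/x₀ = e^(−nδ) ≤ 0.25; take ln: n ≥ ln(1/0.25)/δ = 1.386/0.4909 = 2.824.
So 3 complete cycles are required.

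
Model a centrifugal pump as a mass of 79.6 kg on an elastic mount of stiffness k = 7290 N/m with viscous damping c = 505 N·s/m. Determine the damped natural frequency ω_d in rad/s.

9.03 rad/s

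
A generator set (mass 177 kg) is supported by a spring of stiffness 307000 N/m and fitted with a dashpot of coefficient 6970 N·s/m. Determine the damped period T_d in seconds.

ω_n = √(k/m) = √(307000/177) = 41.65 rad/s.
Critical damping c_c = 2√(k·m) = 2√(307000 × 177) = 14740 N·s/m, so ζ = c/c_c = 6970/14740 = 0.4728.
ω_d = ω_n√(1 − ζ²) = 41.65 × √(1 − 0.224) = 36.70 rad/s.
T_d = 2π/ω_d = 0.1712 s.

0.171 s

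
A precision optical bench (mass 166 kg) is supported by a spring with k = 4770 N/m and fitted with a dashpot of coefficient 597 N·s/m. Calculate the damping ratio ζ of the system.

0.335

ω_n = √(k/m) = √(4770/166) = 5.360 rad/s.
Critical damping c_c = 2√(k·m) = 2√(4770 × 166) = 1780 N·s/m, so ζ = c/c_c = 597/1780 = 0.3355.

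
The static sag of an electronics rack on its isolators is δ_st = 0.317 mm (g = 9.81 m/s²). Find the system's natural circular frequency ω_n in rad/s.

176 rad/s

ω_n = √(g/δ_st) = √(9.81/0.000317) = √30950 = 175.9 rad/s.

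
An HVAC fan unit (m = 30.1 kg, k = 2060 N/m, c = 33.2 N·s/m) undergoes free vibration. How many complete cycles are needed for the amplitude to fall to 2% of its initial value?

10 cycles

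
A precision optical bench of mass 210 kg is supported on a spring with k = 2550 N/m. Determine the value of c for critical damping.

1460 N·s/m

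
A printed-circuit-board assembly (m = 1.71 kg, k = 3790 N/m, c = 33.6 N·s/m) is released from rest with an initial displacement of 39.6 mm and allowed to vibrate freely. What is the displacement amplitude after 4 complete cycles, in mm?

ζ = c/(2√(km)) = 33.6/(2√(3790 × 1.71)) = 33.6/161.0 = 0.2087.
Logarithmic decrement δ = 2πζ/√(1 − ζ²) = 2π × 0.2087/√(1 − 0.0435) = 1.341.
After n cycles, x_n/x₀ = e^(−nδ), so x_4 = 39.6 × e^(−4 × 1.341) = 39.6 × 0.004687 = 0.1856 mm.

0.186 mm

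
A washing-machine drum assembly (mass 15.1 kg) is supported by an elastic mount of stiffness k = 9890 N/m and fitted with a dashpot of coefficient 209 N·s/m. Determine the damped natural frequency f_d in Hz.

3.92 Hz

ω_n = √(k/m) = √(9890/15.1) = 25.59 rad/s.
Critical damping c_c = 2√(k·m) = 2√(9890 × 15.1) = 772.9 N·s/m, so ζ = c/c_c = 209/772.9 = 0.2704.
ω_d = ω_n√(1 − ζ²) = 25.59 × √(1 − 0.0731) = 24.64 rad/s.
f_d = ω_d/(2π) = 3.921 Hz.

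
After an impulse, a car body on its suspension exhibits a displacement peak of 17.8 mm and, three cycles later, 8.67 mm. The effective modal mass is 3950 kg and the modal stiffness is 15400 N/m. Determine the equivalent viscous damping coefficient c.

595 N·s/m

Logarithmic decrement δ = (1/n)·ln(x₀/x_n) = (1/3)·ln(17.8/8.67) = (1/3)·ln(2.053) = 0.2398.
ζ = δ/√(4π² + δ²) = 0.2398/√(39.48 + 0.0575) = 0.2398/6.288 = 0.03813.
c = ζ · 2√(km) = 0.03813 × 2√(15400 × 3950) = 0.03813 × 15600 = 594.8 N·s/m.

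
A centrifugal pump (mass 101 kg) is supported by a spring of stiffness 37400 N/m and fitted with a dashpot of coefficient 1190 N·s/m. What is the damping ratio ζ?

ω_n = √(k/m) = √(37400/101) = 19.24 rad/s.
Critical damping c_c = 2√(k·m) = 2√(37400 × 101) = 3887 N·s/m, so ζ = c/c_c = 1190/3887 = 0.3061.

0.306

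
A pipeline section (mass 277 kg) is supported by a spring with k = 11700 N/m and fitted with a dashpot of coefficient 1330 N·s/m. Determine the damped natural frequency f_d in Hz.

ω_n = √(k/m) = √(11700/277) = 6.499 rad/s.
Critical damping c_c = 2√(k·m) = 2√(11700 × 277) = 3600 N·s/m, so ζ = c/c_c = 1330/3600 = 0.3694.
ω_d = ω_n√(1 − ζ²) = 6.499 × √(1 − 0.136) = 6.039 rad/s.
f_d = ω_d/(2π) = 0.9612 Hz.

0.961 Hz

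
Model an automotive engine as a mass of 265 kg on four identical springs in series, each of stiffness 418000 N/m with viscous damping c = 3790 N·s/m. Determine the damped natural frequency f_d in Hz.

2.95 Hz

Series springs: 1/k_eq = 4/418000, so k_eq = 418000/4 = 104500 N/m.
ω_n = √(k_eq/m) = √(104500/265) = 19.86 rad/s.
Critical damping c_c = 2√(k_eq·m) = 2√(104500 × 265) = 10520 N·s/m, so ζ = c/c_c = 3790/10520 = 0.3601.
ω_d = ω_n√(1 − ζ²) = 19.86 × √(1 − 0.130) = 18.53 rad/s.
f_d = ω_d/(2π) = 2.948 Hz.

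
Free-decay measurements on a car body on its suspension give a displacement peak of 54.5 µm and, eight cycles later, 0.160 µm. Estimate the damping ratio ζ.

Logarithmic decrement δ = (1/n)·ln(x₀/x_n) = (1/8)·ln(54.5/0.160) = (1/8)·ln(340.6) = 0.7288.
ζ = δ/√(4π² + δ²) = 0.7288/√(39.48 + 0.531) = 0.7288/6.325 = 0.1152.

0.115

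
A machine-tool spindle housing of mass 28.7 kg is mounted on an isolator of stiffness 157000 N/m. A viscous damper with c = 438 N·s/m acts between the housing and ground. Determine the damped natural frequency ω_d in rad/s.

73.6 rad/s

ω_n = √(k/m) = √(157000/28.7) = 73.96 rad/s.
Critical damping c_c = 2√(k·m) = 2√(157000 × 28.7) = 4245 N·s/m, so ζ = c/c_c = 438/4245 = 0.1032.
ω_d = ω_n√(1 − ζ²) = 73.96 × √(1 − 0.0106) = 73.57 rad/s.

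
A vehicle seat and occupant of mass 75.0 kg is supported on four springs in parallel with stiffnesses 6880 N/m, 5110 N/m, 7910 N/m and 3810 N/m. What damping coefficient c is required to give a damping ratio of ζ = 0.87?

Parallel springs add: k_eq = 6880 + 5110 + 7910 + 3810 = 23710 N/m.
c_c = 2√(k_eq·m) = 2√(23710 × 75.0) = 2667 N·s/m.
c = ζ·c_c = 0.87 × 2667 = 2320 N·s/m.

2320 N·s/m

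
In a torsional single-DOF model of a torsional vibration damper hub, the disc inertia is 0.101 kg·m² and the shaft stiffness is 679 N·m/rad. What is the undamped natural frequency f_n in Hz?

13.0 Hz

ω_n = √(k_t/J) = √(679/0.101) = √6723 = 81.99 rad/s.
f_n = ω_n/(2π) = 81.99/6.283 = 13.05 Hz.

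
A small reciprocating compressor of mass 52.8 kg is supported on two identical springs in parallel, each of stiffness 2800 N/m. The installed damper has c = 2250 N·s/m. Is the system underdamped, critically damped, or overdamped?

overdamped

Parallel springs add: k_eq = 2 × 2800 = 5600 N/m.
c_c = 2√(k_eq·m) = 1088 N·s/m; ζ = c/c_c = 2250/1088 = 2.07.
Since ζ > 1 the system is overdamped.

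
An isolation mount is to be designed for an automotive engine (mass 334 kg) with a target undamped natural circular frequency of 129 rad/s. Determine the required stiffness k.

5560000 N/m

k = m·ω_n² = 334 × 129.0² = 334 × 16640 = 5558000 N/m.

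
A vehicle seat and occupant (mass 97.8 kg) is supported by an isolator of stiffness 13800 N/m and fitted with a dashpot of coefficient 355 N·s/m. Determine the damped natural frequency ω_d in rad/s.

ω_n = √(k/m) = √(13800/97.8) = 11.88 rad/s.
Critical damping c_c = 2√(k·m) = 2√(13800 × 97.8) = 2323 N·s/m, so ζ = c/c_c = 355/2323 = 0.1528.
ω_d = ω_n√(1 − ζ²) = 11.88 × √(1 − 0.0233) = 11.74 rad/s.

11.7 rad/s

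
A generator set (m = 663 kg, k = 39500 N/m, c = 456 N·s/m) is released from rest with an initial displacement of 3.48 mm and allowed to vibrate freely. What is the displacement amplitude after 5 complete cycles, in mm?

ζ = c/(2√(km)) = 456/(2√(39500 × 663)) = 456/10230 = 0.04455.
Logarithmic decrement δ = 2πζ/√(1 − ζ²) = 2π × 0.04455/√(1 − 0.00198) = 0.2802.
After n cycles, x_n/x₀ = e^(−nδ), so x_5 = 3.48 × e^(−5 × 0.2802) = 3.48 × 0.2463 = 0.8572 mm.

0.857 mm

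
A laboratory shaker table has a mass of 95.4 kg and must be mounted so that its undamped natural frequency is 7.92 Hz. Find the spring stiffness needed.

ω_n = 2πf_n = 2π × 7.92 = 49.76 rad/s.
k = m·ω_n² = 95.4 × 49.76² = 95.4 × 2476 = 236200 N/m.

236000 N/m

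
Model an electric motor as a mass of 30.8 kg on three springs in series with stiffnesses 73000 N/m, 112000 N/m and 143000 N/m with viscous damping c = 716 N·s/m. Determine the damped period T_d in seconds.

0.203 s

Series springs: 1/k_eq = 1/73000 + 1/112000 + 1/143000 = 2.962×10^-5, so k_eq = 33760 N/m.
ω_n = √(k_eq/m) = √(33760/30.8) = 33.11 rad/s.
Critical damping c_c = 2√(k_eq·m) = 2√(33760 × 30.8) = 2039 N·s/m, so ζ = c/c_c = 716/2039 = 0.3511.
ω_d = ω_n√(1 − ζ²) = 33.11 × √(1 − 0.123) = 31.00 rad/s.
T_d = 2π/ω_d = 0.2027 s.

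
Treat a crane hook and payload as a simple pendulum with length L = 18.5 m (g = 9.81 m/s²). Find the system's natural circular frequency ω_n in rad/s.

0.728 rad/s

For a simple pendulum ω_n = √(g/L) = √(9.81/18.5) = √0.5303 = 0.7282 rad/s.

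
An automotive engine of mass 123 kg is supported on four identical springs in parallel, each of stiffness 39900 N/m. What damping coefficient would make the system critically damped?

Parallel springs add: k_eq = 4 × 39900 = 159600 N/m.
c_c = 2√(k_eq·m) = 2√(159600 × 123) = 2 × 4431 = 8861 N·s/m.

8860 N·s/m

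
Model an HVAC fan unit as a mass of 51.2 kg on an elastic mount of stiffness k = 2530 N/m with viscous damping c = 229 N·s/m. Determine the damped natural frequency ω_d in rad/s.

ω_n = √(k/m) = √(2530/51.2) = 7.030 rad/s.
Critical damping c_c = 2√(k·m) = 2√(2530 × 51.2) = 719.8 N·s/m, so ζ = c/c_c = 229/719.8 = 0.3181.
ω_d = ω_n√(1 − ζ²) = 7.030 × √(1 − 0.101) = 6.664 rad/s.

6.66 rad/s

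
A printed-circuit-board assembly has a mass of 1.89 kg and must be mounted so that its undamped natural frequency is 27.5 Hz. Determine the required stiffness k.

56400 N/m

ω_n = 2πf_n = 2π × 27.5 = 172.8 rad/s.
k = m·ω_n² = 1.89 × 172.8² = 1.89 × 29860 = 56430 N/m.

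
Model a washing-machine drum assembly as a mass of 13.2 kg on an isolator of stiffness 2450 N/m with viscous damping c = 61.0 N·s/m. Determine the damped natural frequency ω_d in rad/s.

ω_n = √(k/m) = √(2450/13.2) = 13.62 rad/s.
Critical damping c_c = 2√(k·m) = 2√(2450 × 13.2) = 359.7 N·s/m, so ζ = c/c_c = 61.0/359.7 = 0.1696.
ω_d = ω_n√(1 − ζ²) = 13.62 × √(1 − 0.0288) = 13.43 rad/s.

13.4 rad/s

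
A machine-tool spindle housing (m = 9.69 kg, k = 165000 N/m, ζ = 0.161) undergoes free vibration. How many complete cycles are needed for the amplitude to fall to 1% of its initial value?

Logarithmic decrement δ = 2πζ/√(1 − ζ²) = 2π × 0.1610/√(1 − 0.0259) = 1.025.
x_n/x₀ = e^(−nδ) ≤ 0.01; take ln: n ≥ ln(1/0.01)/δ = 4.605/1.025 = 4.493.
So 5 complete cycles are required.

5 cycles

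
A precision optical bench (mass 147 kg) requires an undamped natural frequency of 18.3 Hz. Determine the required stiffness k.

ω_n = 2πf_n = 2π × 18.3 = 115.0 rad/s.
k = m·ω_n² = 147 × 115.0² = 147 × 13220 = 1943000 N/m.

1940000 N/m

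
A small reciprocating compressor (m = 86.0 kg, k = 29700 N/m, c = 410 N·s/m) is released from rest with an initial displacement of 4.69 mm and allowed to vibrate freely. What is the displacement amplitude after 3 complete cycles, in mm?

0.410 mm

ζ = c/(2√(km)) = 410/(2√(29700 × 86.0)) = 410/3196 = 0.1283.
Logarithmic decrement δ = 2πζ/√(1 − ζ²) = 2π × 0.1283/√(1 − 0.0165) = 0.8127.
After n cycles, x_n/x₀ = e^(−nδ), so x_3 = 4.69 × e^(−3 × 0.8127) = 4.69 × 0.08734 = 0.4096 mm.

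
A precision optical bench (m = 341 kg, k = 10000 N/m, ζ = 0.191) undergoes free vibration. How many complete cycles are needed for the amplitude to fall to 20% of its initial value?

2 cycles

Logarithmic decrement δ = 2πζ/√(1 − ζ²) = 2π × 0.1910/√(1 − 0.0365) = 1.223.
x_n/x₀ = e^(−nδ) ≤ 0.2; take ln: n ≥ ln(1/0.2)/δ = 1.609/1.223 = 1.316.
So 2 complete cycles are required.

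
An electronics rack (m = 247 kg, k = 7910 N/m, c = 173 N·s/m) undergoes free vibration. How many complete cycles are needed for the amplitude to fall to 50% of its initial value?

2 cycles

ζ = c/(2√(km)) = 173/(2√(7910 × 247)) = 173/2796 = 0.06188.
Logarithmic decrement δ = 2πζ/√(1 − ζ²) = 2π × 0.06188/√(1 − 0.00383) = 0.3896.
x_n/x₀ = e^(−nδ) ≤ 0.5; take ln: n ≥ ln(1/0.5)/δ = 0.6931/0.3896 = 1.779.
So 2 complete cycles are required.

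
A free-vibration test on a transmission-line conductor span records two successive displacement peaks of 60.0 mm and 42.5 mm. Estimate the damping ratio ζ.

0.0548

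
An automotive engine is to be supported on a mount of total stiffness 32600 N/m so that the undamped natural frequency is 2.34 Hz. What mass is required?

151 kg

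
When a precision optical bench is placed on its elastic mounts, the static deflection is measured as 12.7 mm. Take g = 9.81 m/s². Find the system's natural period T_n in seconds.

0.226 s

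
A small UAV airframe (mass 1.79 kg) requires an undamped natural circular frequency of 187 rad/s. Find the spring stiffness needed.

k = m·ω_n² = 1.79 × 187.0² = 1.79 × 34970 = 62590 N/m.

62600 N/m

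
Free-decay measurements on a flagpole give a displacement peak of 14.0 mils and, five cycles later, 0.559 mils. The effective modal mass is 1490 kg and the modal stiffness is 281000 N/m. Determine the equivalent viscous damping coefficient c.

4170 N·s/m

Logarithmic decrement δ = (1/n)·ln(x₀/x_n) = (1/5)·ln(14.0/0.559) = (1/5)·ln(25.04) = 0.6441.
ζ = δ/√(4π² + δ²) = 0.6441/√(39.48 + 0.415) = 0.6441/6.316 = 0.1020.
c = ζ · 2√(km) = 0.1020 × 2√(281000 × 1490) = 0.1020 × 40920 = 4174 N·s/m.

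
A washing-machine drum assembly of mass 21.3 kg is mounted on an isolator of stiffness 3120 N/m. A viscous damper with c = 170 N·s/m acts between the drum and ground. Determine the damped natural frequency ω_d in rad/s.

11.4 rad/s

ω_n = √(k/m) = √(3120/21.3) = 12.10 rad/s.
Critical damping c_c = 2√(k·m) = 2√(3120 × 21.3) = 515.6 N·s/m, so ζ = c/c_c = 170/515.6 = 0.3297.
ω_d = ω_n√(1 − ζ²) = 12.10 × √(1 − 0.109) = 11.43 rad/s.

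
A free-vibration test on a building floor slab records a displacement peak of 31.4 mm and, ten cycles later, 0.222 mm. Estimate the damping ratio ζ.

Logarithmic decrement δ = (1/n)·ln(x₀/x_n) = (1/10)·ln(31.4/0.222) = (1/10)·ln(141.4) = 0.4952.
ζ = δ/√(4π² + δ²) = 0.4952/√(39.48 + 0.245) = 0.4952/6.303 = 0.07857.

0.0786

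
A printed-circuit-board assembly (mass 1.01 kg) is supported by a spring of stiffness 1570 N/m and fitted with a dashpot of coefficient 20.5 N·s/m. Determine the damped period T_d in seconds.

0.165 s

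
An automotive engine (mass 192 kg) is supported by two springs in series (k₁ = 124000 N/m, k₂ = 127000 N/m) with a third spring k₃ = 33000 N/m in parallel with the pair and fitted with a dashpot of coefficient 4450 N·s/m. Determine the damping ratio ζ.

0.519

Series pair: k_s = k₁k₂/(k₁+k₂) = (124000)(127000)/(124000 + 127000) = 62740 N/m. In parallel with k₃: k_eq = 62740 + 33000 = 95740 N/m.
ω_n = √(k_eq/m) = √(95740/192) = 22.33 rad/s.
Critical damping c_c = 2√(k_eq·m) = 2√(95740 × 192) = 8575 N·s/m, so ζ = c/c_c = 4450/8575 = 0.5190.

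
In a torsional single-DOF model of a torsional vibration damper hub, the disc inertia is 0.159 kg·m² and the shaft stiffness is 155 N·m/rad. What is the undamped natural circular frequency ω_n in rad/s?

31.2 rad/s

ω_n = √(k_t/J) = √(155/0.159) = √974.8 = 31.22 rad/s.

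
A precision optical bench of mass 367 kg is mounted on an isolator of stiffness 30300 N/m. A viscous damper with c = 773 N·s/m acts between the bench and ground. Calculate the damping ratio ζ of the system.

0.116

ω_n = √(k/m) = √(30300/367) = 9.086 rad/s.
Critical damping c_c = 2√(k·m) = 2√(30300 × 367) = 6669 N·s/m, so ζ = c/c_c = 773/6669 = 0.1159.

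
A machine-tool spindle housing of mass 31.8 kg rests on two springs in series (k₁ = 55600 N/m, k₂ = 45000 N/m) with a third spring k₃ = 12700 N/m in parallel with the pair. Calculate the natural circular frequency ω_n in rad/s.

Series pair: k_s = k₁k₂/(k₁+k₂) = (55600)(45000)/(55600 + 45000) = 24870 N/m. In parallel with k₃: k_eq = 24870 + 12700 = 37570 N/m.
ω_n = √(k_eq/m) = √(37570/31.8) = √1181 = 34.37 rad/s.

34.4 rad/s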